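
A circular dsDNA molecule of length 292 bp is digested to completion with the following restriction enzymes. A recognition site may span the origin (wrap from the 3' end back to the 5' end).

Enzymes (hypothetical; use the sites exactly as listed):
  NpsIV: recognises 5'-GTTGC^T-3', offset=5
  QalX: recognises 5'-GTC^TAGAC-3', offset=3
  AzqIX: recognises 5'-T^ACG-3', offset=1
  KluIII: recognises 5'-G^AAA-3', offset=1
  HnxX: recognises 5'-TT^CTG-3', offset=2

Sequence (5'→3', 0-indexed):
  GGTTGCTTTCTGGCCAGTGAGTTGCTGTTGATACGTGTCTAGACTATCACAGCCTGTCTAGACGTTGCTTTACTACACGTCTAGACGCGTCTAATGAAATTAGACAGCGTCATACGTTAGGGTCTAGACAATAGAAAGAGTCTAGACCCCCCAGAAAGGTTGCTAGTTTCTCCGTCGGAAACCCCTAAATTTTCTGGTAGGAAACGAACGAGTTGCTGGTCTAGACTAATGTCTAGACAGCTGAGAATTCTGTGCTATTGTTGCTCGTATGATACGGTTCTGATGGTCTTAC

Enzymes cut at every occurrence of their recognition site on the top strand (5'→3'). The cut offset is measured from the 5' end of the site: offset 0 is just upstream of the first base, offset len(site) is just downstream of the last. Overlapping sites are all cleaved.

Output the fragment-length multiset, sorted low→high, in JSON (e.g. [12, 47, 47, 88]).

Per-enzyme occurrences:
  NpsIV GTTGCT/5: at [1, 20, 63, 158, 211, 259] ⇒ [6, 25, 68, 163, 216, 264]
  QalX GTCTAGAC/3: at [36, 55, 78, 121, 139, 218, 230] ⇒ [39, 58, 81, 124, 142, 221, 233]
  AzqIX TACG/1: at [31, 112, 272, 289] ⇒ [32, 113, 273, 290]
  KluIII GAAA/1: at [95, 133, 153, 177, 200] ⇒ [96, 134, 154, 178, 201]
  HnxX TTCTG/2: at [7, 191, 247, 277] ⇒ [9, 193, 249, 279]

All cut coordinates (distinct, sorted): [6, 9, 25, 32, 39, 58, 68, 81, 96, 113, 124, 134, 142, 154, 163, 178, 193, 201, 216, 221, 233, 249, 264, 273, 279, 290]

Fragments:
  6→9: 3 bp
  9→25: 16 bp
  25→32: 7 bp
  32→39: 7 bp
  39→58: 19 bp
  58→68: 10 bp
  68→81: 13 bp
  81→96: 15 bp
  96→113: 17 bp
  113→124: 11 bp
  124→134: 10 bp
  134→142: 8 bp
  142→154: 12 bp
  154→163: 9 bp
  163→178: 15 bp
  178→193: 15 bp
  193→201: 8 bp
  201→216: 15 bp
  216→221: 5 bp
  221→233: 12 bp
  233→249: 16 bp
  249→264: 15 bp
  264→273: 9 bp
  273→279: 6 bp
  279→290: 11 bp
  290→6 (wrap): 292-290+6 = 8 bp

[3,5,6,7,7,8,8,8,9,9,10,10,11,11,12,12,13,15,15,15,15,15,16,16,17,19]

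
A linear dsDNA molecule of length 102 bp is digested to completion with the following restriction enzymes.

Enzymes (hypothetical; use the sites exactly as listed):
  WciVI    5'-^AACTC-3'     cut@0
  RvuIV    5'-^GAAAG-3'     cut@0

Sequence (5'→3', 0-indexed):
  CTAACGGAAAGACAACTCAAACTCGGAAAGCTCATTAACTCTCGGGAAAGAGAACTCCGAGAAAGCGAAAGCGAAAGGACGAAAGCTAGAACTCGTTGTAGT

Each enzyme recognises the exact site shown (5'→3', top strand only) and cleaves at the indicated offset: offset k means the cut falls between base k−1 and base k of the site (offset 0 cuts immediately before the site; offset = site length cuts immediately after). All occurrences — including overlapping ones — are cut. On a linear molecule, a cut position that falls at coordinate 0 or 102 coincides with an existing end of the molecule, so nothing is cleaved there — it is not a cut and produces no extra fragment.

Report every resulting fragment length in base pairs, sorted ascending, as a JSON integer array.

[6,6,6,6,6,7,7,8,8,9,9,11,13]

Scan for sites:
  WciVI AACTC/0: at [13, 19, 36, 52, 89] ⇒ [13, 19, 36, 52, 89]
  RvuIV GAAAG/0: at [6, 25, 45, 60, 66, 72, 80] ⇒ [6, 25, 45, 60, 66, 72, 80]

All cut coordinates (distinct, sorted): [6, 13, 19, 25, 36, 45, 52, 60, 66, 72, 80, 89]

Fragment lengths:
  [0,6): 6 bp
  [6,13): 7 bp
  [13,19): 6 bp
  [19,25): 6 bp
  [25,36): 11 bp
  [36,45): 9 bp
  [45,52): 7 bp
  [52,60): 8 bp
  [60,66): 6 bp
  [66,72): 6 bp
  [72,80): 8 bp
  [80,89): 9 bp
  [89,102): 13 bp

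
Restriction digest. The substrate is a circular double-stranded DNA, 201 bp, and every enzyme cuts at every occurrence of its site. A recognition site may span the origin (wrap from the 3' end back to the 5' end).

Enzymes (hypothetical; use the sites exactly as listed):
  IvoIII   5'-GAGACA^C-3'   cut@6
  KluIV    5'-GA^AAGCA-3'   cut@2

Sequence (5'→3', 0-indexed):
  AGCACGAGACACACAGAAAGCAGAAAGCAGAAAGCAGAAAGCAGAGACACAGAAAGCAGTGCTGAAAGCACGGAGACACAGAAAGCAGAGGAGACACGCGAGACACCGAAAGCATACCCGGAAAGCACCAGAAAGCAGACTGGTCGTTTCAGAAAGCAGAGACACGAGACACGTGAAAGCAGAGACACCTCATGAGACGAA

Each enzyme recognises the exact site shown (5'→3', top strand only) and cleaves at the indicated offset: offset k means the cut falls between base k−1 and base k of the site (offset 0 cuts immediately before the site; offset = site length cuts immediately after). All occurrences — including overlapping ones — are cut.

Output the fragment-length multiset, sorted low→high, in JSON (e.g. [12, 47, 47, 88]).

[4,4,4,5,6,7,7,7,7,9,10,11,11,11,12,12,13,13,13,14,21]

Per-enzyme occurrences:
  IvoIII (GAGACAC, off=6): starts [5, 43, 72, 90, 99, 158, 165, 181] → cuts [11, 49, 78, 96, 105, 164, 171, 187]
  KluIV (GAAAGCA, off=2): starts [15, 22, 29, 36, 51, 63, 80, 107, 120, 130, 151, 174, 198] → cuts [17, 24, 31, 38, 53, 65, 82, 109, 122, 132, 153, 176, 200]

All cut coordinates (distinct, sorted): [11, 17, 24, 31, 38, 49, 53, 65, 78, 82, 96, 105, 109, 122, 132, 153, 164, 171, 176, 187, 200]

Fragments:
  11→17: 6 bp
  17→24: 7 bp
  24→31: 7 bp
  31→38: 7 bp
  38→49: 11 bp
  49→53: 4 bp
  53→65: 12 bp
  65→78: 13 bp
  78→82: 4 bp
  82→96: 14 bp
  96→105: 9 bp
  105→109: 4 bp
  109→122: 13 bp
  122→132: 10 bp
  132→153: 21 bp
  153→164: 11 bp
  164→171: 7 bp
  171→176: 5 bp
  176→187: 11 bp
  187→200: 13 bp
  200→11 (wrap): 201-200+11 = 12 bp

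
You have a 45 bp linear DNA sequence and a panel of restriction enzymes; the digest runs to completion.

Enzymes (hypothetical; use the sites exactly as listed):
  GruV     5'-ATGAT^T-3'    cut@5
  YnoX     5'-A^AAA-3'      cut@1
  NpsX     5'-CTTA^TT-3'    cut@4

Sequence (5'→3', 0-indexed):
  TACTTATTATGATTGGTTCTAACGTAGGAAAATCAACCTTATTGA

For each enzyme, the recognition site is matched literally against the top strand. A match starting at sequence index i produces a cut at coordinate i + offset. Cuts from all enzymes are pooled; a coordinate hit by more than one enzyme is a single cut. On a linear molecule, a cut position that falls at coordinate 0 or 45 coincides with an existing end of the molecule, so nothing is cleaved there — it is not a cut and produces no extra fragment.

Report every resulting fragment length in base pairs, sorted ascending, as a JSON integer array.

[4,6,7,12,16]

Scan for sites:
  GruV ATGATT/5: at [8] ⇒ [13]
  YnoX AAAA/1: at [28] ⇒ [29]
  NpsX CTTATT/4: at [2, 37] ⇒ [6, 41]

All cut coordinates (distinct, sorted): [6, 13, 29, 41]

Fragment lengths:
  [0,6): 6 bp
  [6,13): 7 bp
  [13,29): 16 bp
  [29,41): 12 bp
  [41,45): 4 bp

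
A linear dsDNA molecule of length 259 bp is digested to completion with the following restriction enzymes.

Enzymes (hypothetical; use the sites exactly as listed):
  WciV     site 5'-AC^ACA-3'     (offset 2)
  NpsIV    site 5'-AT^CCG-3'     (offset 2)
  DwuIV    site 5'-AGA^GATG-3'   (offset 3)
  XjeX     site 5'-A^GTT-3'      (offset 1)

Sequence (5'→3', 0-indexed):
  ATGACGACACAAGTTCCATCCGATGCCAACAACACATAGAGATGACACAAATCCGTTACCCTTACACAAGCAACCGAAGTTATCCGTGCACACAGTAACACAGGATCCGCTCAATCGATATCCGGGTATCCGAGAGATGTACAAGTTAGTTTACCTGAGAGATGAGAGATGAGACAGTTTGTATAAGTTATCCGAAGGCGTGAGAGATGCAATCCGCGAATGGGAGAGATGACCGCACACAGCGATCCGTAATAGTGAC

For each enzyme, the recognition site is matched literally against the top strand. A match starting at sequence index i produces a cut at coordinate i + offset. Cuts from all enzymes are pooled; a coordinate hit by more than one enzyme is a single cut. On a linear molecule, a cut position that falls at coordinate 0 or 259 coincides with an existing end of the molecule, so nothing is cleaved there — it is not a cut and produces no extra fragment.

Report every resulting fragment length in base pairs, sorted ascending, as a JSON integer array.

Per-enzyme occurrences:
  WciV (ACACA, off=2): starts [6, 31, 44, 63, 89, 97, 236] → cuts [8, 33, 46, 65, 91, 99, 238]
  NpsIV (ATCCG, off=2): starts [17, 50, 81, 104, 119, 127, 189, 211, 244] → cuts [19, 52, 83, 106, 121, 129, 191, 213, 246]
  DwuIV (AGAGATG, off=3): starts [37, 132, 157, 164, 202, 224] → cuts [40, 135, 160, 167, 205, 227]
  XjeX (AGTT, off=1): starts [11, 77, 143, 147, 175, 185] → cuts [12, 78, 144, 148, 176, 186]

All cut coordinates (distinct, sorted): [8, 12, 19, 33, 40, 46, 52, 65, 78, 83, 91, 99, 106, 121, 129, 135, 144, 148, 160, 167, 176, 186, 191, 205, 213, 227, 238, 246]

Fragment lengths:
  [0,8): 8 bp
  [8,12): 4 bp
  [12,19): 7 bp
  [19,33): 14 bp
  [33,40): 7 bp
  [40,46): 6 bp
  [46,52): 6 bp
  [52,65): 13 bp
  [65,78): 13 bp
  [78,83): 5 bp
  [83,91): 8 bp
  [91,99): 8 bp
  [99,106): 7 bp
  [106,121): 15 bp
  [121,129): 8 bp
  [129,135): 6 bp
  [135,144): 9 bp
  [144,148): 4 bp
  [148,160): 12 bp
  [160,167): 7 bp
  [167,176): 9 bp
  [176,186): 10 bp
  [186,191): 5 bp
  [191,205): 14 bp
  [205,213): 8 bp
  [213,227): 14 bp
  [227,238): 11 bp
  [238,246): 8 bp
  [246,259): 13 bp

[4,4,5,5,6,6,6,7,7,7,7,8,8,8,8,8,8,9,9,10,11,12,13,13,13,14,14,14,15]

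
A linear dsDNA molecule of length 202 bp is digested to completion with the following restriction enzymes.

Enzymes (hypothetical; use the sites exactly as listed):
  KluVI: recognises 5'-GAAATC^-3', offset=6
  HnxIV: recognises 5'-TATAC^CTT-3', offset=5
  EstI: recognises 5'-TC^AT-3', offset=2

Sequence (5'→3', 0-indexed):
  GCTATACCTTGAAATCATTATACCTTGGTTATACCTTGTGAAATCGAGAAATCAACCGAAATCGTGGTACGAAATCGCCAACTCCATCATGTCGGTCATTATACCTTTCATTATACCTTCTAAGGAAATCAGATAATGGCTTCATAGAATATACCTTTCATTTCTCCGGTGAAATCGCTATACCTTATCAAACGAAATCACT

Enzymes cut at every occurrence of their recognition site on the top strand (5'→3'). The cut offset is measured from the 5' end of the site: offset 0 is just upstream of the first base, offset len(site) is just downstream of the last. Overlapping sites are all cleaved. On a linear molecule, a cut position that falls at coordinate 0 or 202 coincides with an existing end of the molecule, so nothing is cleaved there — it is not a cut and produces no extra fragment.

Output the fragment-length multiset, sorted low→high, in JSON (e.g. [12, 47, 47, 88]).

Per-enzyme occurrences:
  KluVI GAAATC/6: at [10, 39, 47, 57, 70, 124, 170, 193] ⇒ [16, 45, 53, 63, 76, 130, 176, 199]
  HnxIV TATACCTT/5: at [2, 18, 29, 99, 111, 149, 178] ⇒ [7, 23, 34, 104, 116, 154, 183]
  EstI TCAT/2: at [14, 86, 95, 107, 141, 157] ⇒ [16, 88, 97, 109, 143, 159]

Pooled cuts: [7, 16, 23, 34, 45, 53, 63, 76, 88, 97, 104, 109, 116, 130, 143, 154, 159, 176, 183, 199]

Fragment lengths:
  [0,7): 7 bp
  [7,16): 9 bp
  [16,23): 7 bp
  [23,34): 11 bp
  [34,45): 11 bp
  [45,53): 8 bp
  [53,63): 10 bp
  [63,76): 13 bp
  [76,88): 12 bp
  [88,97): 9 bp
  [97,104): 7 bp
  [104,109): 5 bp
  [109,116): 7 bp
  [116,130): 14 bp
  [130,143): 13 bp
  [143,154): 11 bp
  [154,159): 5 bp
  [159,176): 17 bp
  [176,183): 7 bp
  [183,199): 16 bp
  [199,202): 3 bp

[3,5,5,7,7,7,7,7,8,9,9,10,11,11,11,12,13,13,14,16,17]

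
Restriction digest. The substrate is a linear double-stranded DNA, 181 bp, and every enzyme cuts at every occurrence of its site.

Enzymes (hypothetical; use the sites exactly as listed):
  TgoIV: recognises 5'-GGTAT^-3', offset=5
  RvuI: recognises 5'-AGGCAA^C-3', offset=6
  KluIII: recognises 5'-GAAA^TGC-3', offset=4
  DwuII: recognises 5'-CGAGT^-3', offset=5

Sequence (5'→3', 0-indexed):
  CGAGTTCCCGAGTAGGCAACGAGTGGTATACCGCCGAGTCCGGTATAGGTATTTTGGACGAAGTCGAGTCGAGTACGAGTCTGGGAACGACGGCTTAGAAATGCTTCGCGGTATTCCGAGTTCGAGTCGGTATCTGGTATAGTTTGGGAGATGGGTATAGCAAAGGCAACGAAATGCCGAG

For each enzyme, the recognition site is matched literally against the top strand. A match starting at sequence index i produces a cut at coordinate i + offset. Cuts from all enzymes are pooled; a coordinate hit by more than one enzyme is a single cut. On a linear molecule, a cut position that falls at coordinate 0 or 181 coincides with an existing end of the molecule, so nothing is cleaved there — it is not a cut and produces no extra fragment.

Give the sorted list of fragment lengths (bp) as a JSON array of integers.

[5,5,5,5,5,6,6,6,6,6,7,7,7,7,8,10,11,13,17,18,21]

Scan for sites:
  TgoIV GGTAT/5: at [24, 41, 47, 109, 128, 135, 153] ⇒ [29, 46, 52, 114, 133, 140, 158]
  RvuI AGGCAAC/6: at [13, 163] ⇒ [19, 169]
  KluIII GAAATGC/4: at [97, 170] ⇒ [101, 174]
  DwuII CGAGT/5: at [0, 8, 19, 34, 64, 69, 75, 116, 122] ⇒ [5, 13, 24, 39, 69, 74, 80, 121, 127]

All cut coordinates (distinct, sorted): [5, 13, 19, 24, 29, 39, 46, 52, 69, 74, 80, 101, 114, 121, 127, 133, 140, 158, 169, 174]

Fragment lengths:
  [0,5): 5 bp
  [5,13): 8 bp
  [13,19): 6 bp
  [19,24): 5 bp
  [24,29): 5 bp
  [29,39): 10 bp
  [39,46): 7 bp
  [46,52): 6 bp
  [52,69): 17 bp
  [69,74): 5 bp
  [74,80): 6 bp
  [80,101): 21 bp
  [101,114): 13 bp
  [114,121): 7 bp
  [121,127): 6 bp
  [127,133): 6 bp
  [133,140): 7 bp
  [140,158): 18 bp
  [158,169): 11 bp
  [169,174): 5 bp
  [174,181): 7 bp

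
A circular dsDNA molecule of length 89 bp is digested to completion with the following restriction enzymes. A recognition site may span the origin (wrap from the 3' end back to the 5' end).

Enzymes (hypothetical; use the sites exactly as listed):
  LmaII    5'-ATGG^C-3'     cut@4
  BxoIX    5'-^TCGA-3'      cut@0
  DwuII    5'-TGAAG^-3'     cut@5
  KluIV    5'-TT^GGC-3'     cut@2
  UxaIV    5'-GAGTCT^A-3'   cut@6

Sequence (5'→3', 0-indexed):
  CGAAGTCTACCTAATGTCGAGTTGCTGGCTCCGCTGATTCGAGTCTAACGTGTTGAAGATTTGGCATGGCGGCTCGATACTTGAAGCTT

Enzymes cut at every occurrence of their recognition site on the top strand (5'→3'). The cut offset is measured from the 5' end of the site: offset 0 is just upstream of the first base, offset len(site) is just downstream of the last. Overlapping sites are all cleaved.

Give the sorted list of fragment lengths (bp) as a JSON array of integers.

Per-enzyme occurrences:
  LmaII ATGGC/4: at [65] ⇒ [69]
  BxoIX TCGA/0: at [16, 38, 73, 88] ⇒ [16, 38, 73, 88]
  DwuII TGAAG/5: at [53, 81] ⇒ [58, 86]
  KluIV TTGGC/2: at [60] ⇒ [62]
  UxaIV GAGTCTA/6: at [40] ⇒ [46]

Pooled cuts: [16, 38, 46, 58, 62, 69, 73, 86, 88]

Fragment lengths:
  16→38: 22 bp
  38→46: 8 bp
  46→58: 12 bp
  58→62: 4 bp
  62→69: 7 bp
  69→73: 4 bp
  73→86: 13 bp
  86→88: 2 bp
  88→16 (wrap): 89-88+16 = 17 bp

[2,4,4,7,8,12,13,17,22]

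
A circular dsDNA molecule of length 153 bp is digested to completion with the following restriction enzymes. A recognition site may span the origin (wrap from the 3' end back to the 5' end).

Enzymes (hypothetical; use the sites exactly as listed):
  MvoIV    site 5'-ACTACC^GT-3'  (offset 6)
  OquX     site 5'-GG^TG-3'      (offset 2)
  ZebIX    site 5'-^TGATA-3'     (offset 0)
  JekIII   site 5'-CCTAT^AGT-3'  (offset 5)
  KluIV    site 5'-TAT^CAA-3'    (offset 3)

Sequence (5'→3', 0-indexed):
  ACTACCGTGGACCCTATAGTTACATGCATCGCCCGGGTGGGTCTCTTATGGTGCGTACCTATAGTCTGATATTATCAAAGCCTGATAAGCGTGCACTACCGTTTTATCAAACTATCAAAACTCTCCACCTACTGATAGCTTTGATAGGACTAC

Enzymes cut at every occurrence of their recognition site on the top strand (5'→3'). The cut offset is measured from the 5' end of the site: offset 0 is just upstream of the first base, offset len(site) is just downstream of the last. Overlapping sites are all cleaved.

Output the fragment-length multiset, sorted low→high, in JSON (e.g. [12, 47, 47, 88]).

[4,7,7,8,9,9,11,11,14,17,18,18,20]

Site scan:
  MvoIV (ACTACCGT, off=6): starts [0, 94] → cuts [6, 100]
  OquX (GGTG, off=2): starts [35, 49] → cuts [37, 51]
  ZebIX (TGATA, off=0): starts [66, 82, 132, 141] → cuts [66, 82, 132, 141]
  JekIII (CCTATAGT, off=5): starts [12, 57] → cuts [17, 62]
  KluIV (TATCAA, off=3): starts [72, 104, 112] → cuts [75, 107, 115]

Pooled cuts: [6, 17, 37, 51, 62, 66, 75, 82, 100, 107, 115, 132, 141]

Fragment lengths:
  6→17: 11 bp
  17→37: 20 bp
  37→51: 14 bp
  51→62: 11 bp
  62→66: 4 bp
  66→75: 9 bp
  75→82: 7 bp
  82→100: 18 bp
  100→107: 7 bp
  107→115: 8 bp
  115→132: 17 bp
  132→141: 9 bp
  141→6 (wrap): 153-141+6 = 18 bp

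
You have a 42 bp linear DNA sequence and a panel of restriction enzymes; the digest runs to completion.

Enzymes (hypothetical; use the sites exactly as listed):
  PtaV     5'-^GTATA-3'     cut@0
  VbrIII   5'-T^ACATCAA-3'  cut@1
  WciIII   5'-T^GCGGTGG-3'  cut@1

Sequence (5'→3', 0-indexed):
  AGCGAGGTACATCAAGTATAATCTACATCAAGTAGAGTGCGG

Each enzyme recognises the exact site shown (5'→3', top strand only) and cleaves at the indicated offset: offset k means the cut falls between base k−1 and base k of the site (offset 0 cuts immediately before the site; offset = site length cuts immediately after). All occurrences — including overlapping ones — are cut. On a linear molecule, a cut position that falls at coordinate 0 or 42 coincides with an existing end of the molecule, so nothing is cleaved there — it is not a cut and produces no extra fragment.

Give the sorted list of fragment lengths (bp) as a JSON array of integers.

[7,8,9,18]

Scan for sites:
  PtaV (GTATA, off=0): starts [15] → cuts [15]
  VbrIII (TACATCAA, off=1): starts [7, 23] → cuts [8, 24]
  WciIII (TGCGGTGG, off=1): no sites

Pooled cuts: [8, 15, 24]

Fragment lengths:
  [0,8): 8 bp
  [8,15): 7 bp
  [15,24): 9 bp
  [24,42): 18 bp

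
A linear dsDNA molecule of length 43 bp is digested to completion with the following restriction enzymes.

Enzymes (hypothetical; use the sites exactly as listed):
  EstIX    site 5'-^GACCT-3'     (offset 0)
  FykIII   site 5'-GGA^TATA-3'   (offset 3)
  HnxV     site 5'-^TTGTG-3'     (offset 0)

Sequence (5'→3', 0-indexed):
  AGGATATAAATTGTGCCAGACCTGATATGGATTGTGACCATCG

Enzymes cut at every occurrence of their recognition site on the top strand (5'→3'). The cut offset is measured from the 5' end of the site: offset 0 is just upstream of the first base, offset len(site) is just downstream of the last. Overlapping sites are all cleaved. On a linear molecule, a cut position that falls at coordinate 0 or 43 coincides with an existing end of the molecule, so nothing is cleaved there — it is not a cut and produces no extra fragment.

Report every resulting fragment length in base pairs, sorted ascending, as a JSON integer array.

Site scan:
  EstIX GACCT/0: at [18] ⇒ [18]
  FykIII GGATATA/3: at [1] ⇒ [4]
  HnxV TTGTG/0: at [10, 31] ⇒ [10, 31]

Pooled cuts: [4, 10, 18, 31]

Fragment lengths:
  [0,4): 4 bp
  [4,10): 6 bp
  [10,18): 8 bp
  [18,31): 13 bp
  [31,43): 12 bp

[4,6,8,12,13]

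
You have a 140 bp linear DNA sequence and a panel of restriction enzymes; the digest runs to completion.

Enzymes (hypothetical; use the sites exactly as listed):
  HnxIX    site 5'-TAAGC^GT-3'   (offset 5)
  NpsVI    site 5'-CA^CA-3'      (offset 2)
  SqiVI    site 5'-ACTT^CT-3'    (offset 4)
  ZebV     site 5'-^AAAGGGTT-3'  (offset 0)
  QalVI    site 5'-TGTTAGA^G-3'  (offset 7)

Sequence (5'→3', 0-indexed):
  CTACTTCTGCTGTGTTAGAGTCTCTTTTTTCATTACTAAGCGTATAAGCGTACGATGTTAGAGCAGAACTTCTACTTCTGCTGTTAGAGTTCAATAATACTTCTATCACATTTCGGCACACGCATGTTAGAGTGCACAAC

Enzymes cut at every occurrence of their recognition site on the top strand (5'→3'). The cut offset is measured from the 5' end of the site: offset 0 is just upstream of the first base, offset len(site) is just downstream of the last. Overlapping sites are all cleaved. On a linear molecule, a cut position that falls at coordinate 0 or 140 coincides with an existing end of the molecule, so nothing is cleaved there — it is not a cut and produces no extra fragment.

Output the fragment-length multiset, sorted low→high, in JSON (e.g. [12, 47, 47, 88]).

[4,5,6,6,6,8,9,10,11,13,13,13,14,22]

Scan for sites:
  HnxIX TAAGCGT/5: at [36, 44] ⇒ [41, 49]
  NpsVI CACA/2: at [106, 116, 134] ⇒ [108, 118, 136]
  SqiVI ACTTCT/4: at [2, 67, 73, 98] ⇒ [6, 71, 77, 102]
  ZebV (AAAGGGTT, off=0): no sites
  QalVI TGTTAGAG/7: at [12, 55, 81, 124] ⇒ [19, 62, 88, 131]

All cut coordinates (distinct, sorted): [6, 19, 41, 49, 62, 71, 77, 88, 102, 108, 118, 131, 136]

Fragment lengths:
  [0,6): 6 bp
  [6,19): 13 bp
  [19,41): 22 bp
  [41,49): 8 bp
  [49,62): 13 bp
  [62,71): 9 bp
  [71,77): 6 bp
  [77,88): 11 bp
  [88,102): 14 bp
  [102,108): 6 bp
  [108,118): 10 bp
  [118,131): 13 bp
  [131,136): 5 bp
  [136,140): 4 bp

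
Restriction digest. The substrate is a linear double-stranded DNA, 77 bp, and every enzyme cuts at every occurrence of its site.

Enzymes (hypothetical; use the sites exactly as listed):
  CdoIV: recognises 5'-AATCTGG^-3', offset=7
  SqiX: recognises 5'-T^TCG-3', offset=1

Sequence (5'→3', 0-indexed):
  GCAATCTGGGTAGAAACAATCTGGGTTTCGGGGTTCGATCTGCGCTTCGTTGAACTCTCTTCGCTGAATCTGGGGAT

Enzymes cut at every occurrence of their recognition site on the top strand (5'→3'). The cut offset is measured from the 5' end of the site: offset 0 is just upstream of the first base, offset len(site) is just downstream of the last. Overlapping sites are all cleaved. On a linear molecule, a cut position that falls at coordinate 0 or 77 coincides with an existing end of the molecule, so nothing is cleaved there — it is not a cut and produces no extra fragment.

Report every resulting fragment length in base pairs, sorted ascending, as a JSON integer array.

[3,4,7,9,12,13,14,15]

Scan for sites:
  CdoIV AATCTGG/7: at [2, 17, 66] ⇒ [9, 24, 73]
  SqiX TTCG/1: at [26, 33, 45, 59] ⇒ [27, 34, 46, 60]

Pooled cuts: [9, 24, 27, 34, 46, 60, 73]

Fragment lengths:
  [0,9): 9 bp
  [9,24): 15 bp
  [24,27): 3 bp
  [27,34): 7 bp
  [34,46): 12 bp
  [46,60): 14 bp
  [60,73): 13 bp
  [73,77): 4 bp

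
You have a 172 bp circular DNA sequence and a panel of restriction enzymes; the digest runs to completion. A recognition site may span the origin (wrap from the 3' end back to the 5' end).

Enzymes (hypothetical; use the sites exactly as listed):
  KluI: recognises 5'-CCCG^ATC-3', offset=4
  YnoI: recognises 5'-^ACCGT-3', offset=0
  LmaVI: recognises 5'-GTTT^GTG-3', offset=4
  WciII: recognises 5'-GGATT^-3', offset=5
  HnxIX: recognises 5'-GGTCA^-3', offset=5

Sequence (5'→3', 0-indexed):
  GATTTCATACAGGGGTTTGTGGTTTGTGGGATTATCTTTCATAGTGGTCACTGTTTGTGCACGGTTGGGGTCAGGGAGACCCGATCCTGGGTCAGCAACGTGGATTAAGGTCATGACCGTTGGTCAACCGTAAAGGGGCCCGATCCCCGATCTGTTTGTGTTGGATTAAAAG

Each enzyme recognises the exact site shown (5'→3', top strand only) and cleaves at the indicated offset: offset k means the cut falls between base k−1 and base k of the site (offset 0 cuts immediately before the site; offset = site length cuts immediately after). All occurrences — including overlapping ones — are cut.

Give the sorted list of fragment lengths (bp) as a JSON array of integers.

[2,6,7,7,7,8,8,9,10,10,11,11,12,14,16,17,17]

Site scan:
  KluI (CCCGATC, off=4): starts [79, 138, 145] → cuts [83, 142, 149]
  YnoI (ACCGT, off=0): starts [115, 126] → cuts [115, 126]
  LmaVI (GTTTGTG, off=4): starts [14, 21, 52, 153] → cuts [18, 25, 56, 157]
  WciII (GGATT, off=5): starts [28, 101, 162, 171] → cuts [4, 33, 106, 167]
  HnxIX (GGTCA, off=5): starts [45, 68, 89, 108, 121] → cuts [50, 73, 94, 113, 126]

All cut coordinates (distinct, sorted): [4, 18, 25, 33, 50, 56, 73, 83, 94, 106, 113, 115, 126, 142, 149, 157, 167]

Fragments:
  4→18: 14 bp
  18→25: 7 bp
  25→33: 8 bp
  33→50: 17 bp
  50→56: 6 bp
  56→73: 17 bp
  73→83: 10 bp
  83→94: 11 bp
  94→106: 12 bp
  106→113: 7 bp
  113→115: 2 bp
  115→126: 11 bp
  126→142: 16 bp
  142→149: 7 bp
  149→157: 8 bp
  157→167: 10 bp
  167→4 (wrap): 172-167+4 = 9 bp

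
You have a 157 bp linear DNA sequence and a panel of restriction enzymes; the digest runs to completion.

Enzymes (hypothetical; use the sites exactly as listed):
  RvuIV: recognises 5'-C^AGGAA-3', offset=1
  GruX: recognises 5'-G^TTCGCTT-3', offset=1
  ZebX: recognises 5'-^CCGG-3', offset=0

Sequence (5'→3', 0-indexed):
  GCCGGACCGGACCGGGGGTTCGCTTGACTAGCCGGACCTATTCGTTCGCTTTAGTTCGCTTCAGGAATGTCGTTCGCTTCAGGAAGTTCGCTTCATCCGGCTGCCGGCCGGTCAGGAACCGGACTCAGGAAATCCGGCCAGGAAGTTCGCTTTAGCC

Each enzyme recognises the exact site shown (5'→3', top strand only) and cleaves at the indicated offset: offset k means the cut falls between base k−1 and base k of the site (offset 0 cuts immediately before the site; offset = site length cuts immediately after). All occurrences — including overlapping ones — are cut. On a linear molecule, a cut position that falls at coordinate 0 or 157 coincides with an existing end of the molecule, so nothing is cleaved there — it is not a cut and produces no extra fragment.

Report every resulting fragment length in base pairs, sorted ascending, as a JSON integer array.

Per-enzyme occurrences:
  RvuIV CAGGAA/1: at [61, 79, 112, 125, 138] ⇒ [62, 80, 113, 126, 139]
  GruX GTTCGCTT/1: at [17, 43, 53, 71, 85, 144] ⇒ [18, 44, 54, 72, 86, 145]
  ZebX CCGG/0: at [1, 6, 11, 31, 96, 103, 107, 118, 133] ⇒ [1, 6, 11, 31, 96, 103, 107, 118, 133]

Pooled cuts: [1, 6, 11, 18, 31, 44, 54, 62, 72, 80, 86, 96, 103, 107, 113, 118, 126, 133, 139, 145]

Fragment lengths:
  [0,1): 1 bp
  [1,6): 5 bp
  [6,11): 5 bp
  [11,18): 7 bp
  [18,31): 13 bp
  [31,44): 13 bp
  [44,54): 10 bp
  [54,62): 8 bp
  [62,72): 10 bp
  [72,80): 8 bp
  [80,86): 6 bp
  [86,96): 10 bp
  [96,103): 7 bp
  [103,107): 4 bp
  [107,113): 6 bp
  [113,118): 5 bp
  [118,126): 8 bp
  [126,133): 7 bp
  [133,139): 6 bp
  [139,145): 6 bp
  [145,157): 12 bp

[1,4,5,5,5,6,6,6,6,7,7,7,8,8,8,10,10,10,12,13,13]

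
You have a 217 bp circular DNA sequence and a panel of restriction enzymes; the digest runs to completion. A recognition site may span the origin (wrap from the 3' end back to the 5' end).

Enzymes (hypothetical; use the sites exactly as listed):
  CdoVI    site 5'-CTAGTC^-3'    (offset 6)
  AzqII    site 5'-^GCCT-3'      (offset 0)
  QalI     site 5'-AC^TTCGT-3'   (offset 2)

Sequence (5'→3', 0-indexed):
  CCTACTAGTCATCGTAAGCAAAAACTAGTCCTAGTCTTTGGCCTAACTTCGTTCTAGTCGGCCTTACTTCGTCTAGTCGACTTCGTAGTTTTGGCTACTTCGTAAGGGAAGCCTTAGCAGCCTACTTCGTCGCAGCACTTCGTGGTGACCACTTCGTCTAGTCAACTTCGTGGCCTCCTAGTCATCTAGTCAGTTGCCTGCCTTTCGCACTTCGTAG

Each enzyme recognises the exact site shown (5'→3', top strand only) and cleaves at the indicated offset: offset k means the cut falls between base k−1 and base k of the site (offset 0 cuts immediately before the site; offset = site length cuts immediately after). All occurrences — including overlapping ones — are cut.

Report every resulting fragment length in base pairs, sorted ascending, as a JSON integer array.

Site scan:
  CdoVI (CTAGTC, off=6): starts [4, 24, 30, 53, 72, 157, 177, 185] → cuts [10, 30, 36, 59, 78, 163, 183, 191]
  AzqII (GCCT, off=0): starts [40, 60, 110, 119, 172, 195, 199, 216] → cuts [40, 60, 110, 119, 172, 195, 199, 216]
  QalI (ACTTCGT, off=2): starts [45, 65, 79, 96, 123, 136, 150, 164, 208] → cuts [47, 67, 81, 98, 125, 138, 152, 166, 210]

All cut coordinates (distinct, sorted): [10, 30, 36, 40, 47, 59, 60, 67, 78, 81, 98, 110, 119, 125, 138, 152, 163, 166, 172, 183, 191, 195, 199, 210, 216]

Fragments:
  10→30: 20 bp
  30→36: 6 bp
  36→40: 4 bp
  40→47: 7 bp
  47→59: 12 bp
  59→60: 1 bp
  60→67: 7 bp
  67→78: 11 bp
  78→81: 3 bp
  81→98: 17 bp
  98→110: 12 bp
  110→119: 9 bp
  119→125: 6 bp
  125→138: 13 bp
  138→152: 14 bp
  152→163: 11 bp
  163→166: 3 bp
  166→172: 6 bp
  172→183: 11 bp
  183→191: 8 bp
  191→195: 4 bp
  195→199: 4 bp
  199→210: 11 bp
  210→216: 6 bp
  216→10 (wrap): 217-216+10 = 11 bp

[1,3,3,4,4,4,6,6,6,6,7,7,8,9,11,11,11,11,11,12,12,13,14,17,20]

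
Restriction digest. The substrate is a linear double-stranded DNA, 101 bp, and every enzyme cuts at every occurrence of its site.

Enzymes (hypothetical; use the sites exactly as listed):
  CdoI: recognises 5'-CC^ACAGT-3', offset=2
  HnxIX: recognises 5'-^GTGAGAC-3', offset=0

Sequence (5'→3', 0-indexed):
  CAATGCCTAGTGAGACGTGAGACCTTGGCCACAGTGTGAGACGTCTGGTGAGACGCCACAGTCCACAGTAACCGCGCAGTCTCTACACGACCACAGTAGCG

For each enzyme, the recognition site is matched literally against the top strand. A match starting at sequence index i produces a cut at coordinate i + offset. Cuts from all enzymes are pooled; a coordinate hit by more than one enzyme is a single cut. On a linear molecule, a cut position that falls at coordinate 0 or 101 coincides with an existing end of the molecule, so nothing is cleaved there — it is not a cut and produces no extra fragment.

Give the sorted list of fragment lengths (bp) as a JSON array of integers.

[5,7,7,9,9,10,12,14,28]

Per-enzyme occurrences:
  CdoI (CCACAGT, off=2): starts [28, 55, 62, 90] → cuts [30, 57, 64, 92]
  HnxIX (GTGAGAC, off=0): starts [9, 16, 35, 47] → cuts [9, 16, 35, 47]

All cut coordinates (distinct, sorted): [9, 16, 30, 35, 47, 57, 64, 92]

Fragments:
  [0,9): 9 bp
  [9,16): 7 bp
  [16,30): 14 bp
  [30,35): 5 bp
  [35,47): 12 bp
  [47,57): 10 bp
  [57,64): 7 bp
  [64,92): 28 bp
  [92,101): 9 bp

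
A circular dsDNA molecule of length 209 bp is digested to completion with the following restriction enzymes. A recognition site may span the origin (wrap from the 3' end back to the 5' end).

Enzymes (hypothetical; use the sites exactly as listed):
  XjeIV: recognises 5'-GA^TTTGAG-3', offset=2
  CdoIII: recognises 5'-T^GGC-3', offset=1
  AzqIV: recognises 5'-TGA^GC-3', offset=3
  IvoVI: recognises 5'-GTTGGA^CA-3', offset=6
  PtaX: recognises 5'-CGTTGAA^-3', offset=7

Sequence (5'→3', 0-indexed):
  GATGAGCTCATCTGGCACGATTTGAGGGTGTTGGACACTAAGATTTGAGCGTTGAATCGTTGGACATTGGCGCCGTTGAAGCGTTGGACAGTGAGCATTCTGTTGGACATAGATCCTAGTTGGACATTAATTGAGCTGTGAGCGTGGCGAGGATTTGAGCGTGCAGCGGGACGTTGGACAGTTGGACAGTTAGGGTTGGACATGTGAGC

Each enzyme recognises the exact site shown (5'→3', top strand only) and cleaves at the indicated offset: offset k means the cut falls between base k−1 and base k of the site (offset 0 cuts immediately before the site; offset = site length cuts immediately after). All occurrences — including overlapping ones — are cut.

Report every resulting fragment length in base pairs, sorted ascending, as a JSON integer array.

[4,4,5,5,6,7,7,7,7,8,8,8,8,8,8,8,10,12,13,14,15,17,20]

Per-enzyme occurrences:
  XjeIV (GATTTGAG, off=2): starts [18, 41, 151] → cuts [20, 43, 153]
  CdoIII (TGGC, off=1): starts [12, 67, 144] → cuts [13, 68, 145]
  AzqIV (TGAGC, off=3): starts [2, 45, 91, 131, 138, 155, 204] → cuts [5, 48, 94, 134, 141, 158, 207]
  IvoVI (GTTGGACA, off=6): starts [29, 58, 82, 101, 118, 172, 180, 194] → cuts [35, 64, 88, 107, 124, 178, 186, 200]
  PtaX (CGTTGAA, off=7): starts [49, 73] → cuts [56, 80]

Pooled cuts: [5, 13, 20, 35, 43, 48, 56, 64, 68, 80, 88, 94, 107, 124, 134, 141, 145, 153, 158, 178, 186, 200, 207]

Fragment lengths:
  5→13: 8 bp
  13→20: 7 bp
  20→35: 15 bp
  35→43: 8 bp
  43→48: 5 bp
  48→56: 8 bp
  56→64: 8 bp
  64→68: 4 bp
  68→80: 12 bp
  80→88: 8 bp
  88→94: 6 bp
  94→107: 13 bp
  107→124: 17 bp
  124→134: 10 bp
  134→141: 7 bp
  141→145: 4 bp
  145→153: 8 bp
  153→158: 5 bp
  158→178: 20 bp
  178→186: 8 bp
  186→200: 14 bp
  200→207: 7 bp
  207→5 (wrap): 209-207+5 = 7 bp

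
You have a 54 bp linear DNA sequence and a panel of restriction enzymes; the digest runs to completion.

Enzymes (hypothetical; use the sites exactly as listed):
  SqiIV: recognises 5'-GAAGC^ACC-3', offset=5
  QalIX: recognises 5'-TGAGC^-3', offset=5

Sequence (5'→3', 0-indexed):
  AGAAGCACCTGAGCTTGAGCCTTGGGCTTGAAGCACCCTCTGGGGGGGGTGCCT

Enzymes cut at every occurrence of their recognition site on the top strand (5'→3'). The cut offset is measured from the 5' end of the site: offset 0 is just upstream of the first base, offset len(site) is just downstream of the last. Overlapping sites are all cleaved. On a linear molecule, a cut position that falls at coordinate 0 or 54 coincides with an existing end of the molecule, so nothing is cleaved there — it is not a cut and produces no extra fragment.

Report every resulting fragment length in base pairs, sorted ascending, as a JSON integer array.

Site scan:
  SqiIV GAAGCACC/5: at [1, 29] ⇒ [6, 34]
  QalIX TGAGC/5: at [9, 15] ⇒ [14, 20]

Pooled cuts: [6, 14, 20, 34]

Fragment lengths:
  [0,6): 6 bp
  [6,14): 8 bp
  [14,20): 6 bp
  [20,34): 14 bp
  [34,54): 20 bp

[6,6,8,14,20]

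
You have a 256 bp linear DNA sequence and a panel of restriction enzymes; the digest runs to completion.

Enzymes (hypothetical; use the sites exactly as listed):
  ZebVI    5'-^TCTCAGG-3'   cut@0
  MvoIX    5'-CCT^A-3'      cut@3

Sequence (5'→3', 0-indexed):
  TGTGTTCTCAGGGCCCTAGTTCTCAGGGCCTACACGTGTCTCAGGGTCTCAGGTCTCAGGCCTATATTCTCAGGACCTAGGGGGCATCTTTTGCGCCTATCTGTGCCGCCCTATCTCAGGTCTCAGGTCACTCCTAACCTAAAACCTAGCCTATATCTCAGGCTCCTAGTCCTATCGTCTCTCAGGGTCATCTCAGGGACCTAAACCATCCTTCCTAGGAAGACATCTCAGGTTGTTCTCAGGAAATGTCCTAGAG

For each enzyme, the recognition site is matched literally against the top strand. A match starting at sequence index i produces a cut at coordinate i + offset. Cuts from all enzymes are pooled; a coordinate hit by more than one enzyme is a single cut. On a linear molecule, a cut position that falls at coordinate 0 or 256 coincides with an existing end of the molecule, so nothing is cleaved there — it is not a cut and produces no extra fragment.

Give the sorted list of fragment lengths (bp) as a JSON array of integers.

Site scan:
  ZebVI TCTCAGG/0: at [5, 20, 38, 46, 53, 67, 113, 120, 155, 179, 190, 225, 236] ⇒ [5, 20, 38, 46, 53, 67, 113, 120, 155, 179, 190, 225, 236]
  MvoIX CCTA/3: at [14, 28, 60, 75, 95, 109, 132, 137, 144, 149, 164, 170, 199, 213, 249] ⇒ [17, 31, 63, 78, 98, 112, 135, 140, 147, 152, 167, 173, 202, 216, 252]

All cut coordinates (distinct, sorted): [5, 17, 20, 31, 38, 46, 53, 63, 67, 78, 98, 112, 113, 120, 135, 140, 147, 152, 155, 167, 173, 179, 190, 202, 216, 225, 236, 252]

Fragment lengths:
  [0,5): 5 bp
  [5,17): 12 bp
  [17,20): 3 bp
  [20,31): 11 bp
  [31,38): 7 bp
  [38,46): 8 bp
  [46,53): 7 bp
  [53,63): 10 bp
  [63,67): 4 bp
  [67,78): 11 bp
  [78,98): 20 bp
  [98,112): 14 bp
  [112,113): 1 bp
  [113,120): 7 bp
  [120,135): 15 bp
  [135,140): 5 bp
  [140,147): 7 bp
  [147,152): 5 bp
  [152,155): 3 bp
  [155,167): 12 bp
  [167,173): 6 bp
  [173,179): 6 bp
  [179,190): 11 bp
  [190,202): 12 bp
  [202,216): 14 bp
  [216,225): 9 bp
  [225,236): 11 bp
  [236,252): 16 bp
  [252,256): 4 bp

[1,3,3,4,4,5,5,5,6,6,7,7,7,7,8,9,10,11,11,11,11,12,12,12,14,14,15,16,20]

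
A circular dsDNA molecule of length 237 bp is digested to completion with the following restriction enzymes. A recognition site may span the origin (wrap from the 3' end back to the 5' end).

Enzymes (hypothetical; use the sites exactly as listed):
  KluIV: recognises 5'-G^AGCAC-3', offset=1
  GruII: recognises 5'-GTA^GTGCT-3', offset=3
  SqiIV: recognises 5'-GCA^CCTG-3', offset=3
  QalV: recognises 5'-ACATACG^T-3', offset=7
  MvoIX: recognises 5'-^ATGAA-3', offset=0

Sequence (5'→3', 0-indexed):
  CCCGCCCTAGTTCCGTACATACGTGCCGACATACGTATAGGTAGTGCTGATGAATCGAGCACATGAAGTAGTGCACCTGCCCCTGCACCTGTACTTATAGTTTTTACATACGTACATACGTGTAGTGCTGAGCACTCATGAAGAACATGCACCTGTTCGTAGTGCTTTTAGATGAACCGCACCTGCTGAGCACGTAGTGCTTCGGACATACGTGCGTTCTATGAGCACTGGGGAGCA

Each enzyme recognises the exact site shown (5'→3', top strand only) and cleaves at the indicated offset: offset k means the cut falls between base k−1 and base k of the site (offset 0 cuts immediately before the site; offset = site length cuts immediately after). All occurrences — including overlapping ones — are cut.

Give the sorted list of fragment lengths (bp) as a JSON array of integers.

[4,5,6,6,7,7,8,8,8,8,10,10,10,10,11,12,12,13,14,16,25,27]

Per-enzyme occurrences:
  KluIV GAGCAC/1: at [56, 129, 187, 222, 232] ⇒ [57, 130, 188, 223, 233]
  GruII GTAGTGCT/3: at [40, 121, 158, 193] ⇒ [43, 124, 161, 196]
  SqiIV GCACCTG/3: at [72, 84, 148, 178] ⇒ [75, 87, 151, 181]
  QalV ACATACGT/7: at [16, 28, 105, 113, 205] ⇒ [23, 35, 112, 120, 212]
  MvoIX ATGAA/0: at [49, 62, 137, 171] ⇒ [49, 62, 137, 171]

Pooled cuts: [23, 35, 43, 49, 57, 62, 75, 87, 112, 120, 124, 130, 137, 151, 161, 171, 181, 188, 196, 212, 223, 233]

Fragment lengths:
  23→35: 12 bp
  35→43: 8 bp
  43→49: 6 bp
  49→57: 8 bp
  57→62: 5 bp
  62→75: 13 bp
  75→87: 12 bp
  87→112: 25 bp
  112→120: 8 bp
  120→124: 4 bp
  124→130: 6 bp
  130→137: 7 bp
  137→151: 14 bp
  151→161: 10 bp
  161→171: 10 bp
  171→181: 10 bp
  181→188: 7 bp
  188→196: 8 bp
  196→212: 16 bp
  212→223: 11 bp
  223→233: 10 bp
  233→23 (wrap): 237-233+23 = 27 bp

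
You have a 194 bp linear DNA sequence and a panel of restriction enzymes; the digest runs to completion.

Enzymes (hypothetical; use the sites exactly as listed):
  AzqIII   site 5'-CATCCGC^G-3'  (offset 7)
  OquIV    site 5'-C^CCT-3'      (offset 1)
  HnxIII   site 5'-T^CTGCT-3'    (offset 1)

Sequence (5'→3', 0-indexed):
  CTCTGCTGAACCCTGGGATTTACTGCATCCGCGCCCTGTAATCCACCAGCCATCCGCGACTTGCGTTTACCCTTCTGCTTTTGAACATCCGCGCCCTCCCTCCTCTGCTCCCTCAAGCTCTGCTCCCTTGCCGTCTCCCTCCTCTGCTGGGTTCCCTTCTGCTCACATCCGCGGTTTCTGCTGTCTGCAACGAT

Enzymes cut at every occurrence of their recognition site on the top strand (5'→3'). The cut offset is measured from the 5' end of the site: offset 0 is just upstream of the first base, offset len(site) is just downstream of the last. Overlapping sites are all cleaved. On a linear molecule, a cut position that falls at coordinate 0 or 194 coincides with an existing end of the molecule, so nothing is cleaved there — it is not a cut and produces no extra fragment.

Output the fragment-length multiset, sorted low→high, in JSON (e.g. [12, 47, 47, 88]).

Per-enzyme occurrences:
  AzqIII (CATCCGCG, off=7): starts [25, 50, 85, 165] → cuts [32, 57, 92, 172]
  OquIV (CCCT, off=1): starts [10, 33, 69, 93, 97, 109, 124, 136, 153] → cuts [11, 34, 70, 94, 98, 110, 125, 137, 154]
  HnxIII (TCTGCT, off=1): starts [1, 73, 103, 118, 142, 157, 176] → cuts [2, 74, 104, 119, 143, 158, 177]

All cut coordinates (distinct, sorted): [2, 11, 32, 34, 57, 70, 74, 92, 94, 98, 104, 110, 119, 125, 137, 143, 154, 158, 172, 177]

Fragment lengths:
  [0,2): 2 bp
  [2,11): 9 bp
  [11,32): 21 bp
  [32,34): 2 bp
  [34,57): 23 bp
  [57,70): 13 bp
  [70,74): 4 bp
  [74,92): 18 bp
  [92,94): 2 bp
  [94,98): 4 bp
  [98,104): 6 bp
  [104,110): 6 bp
  [110,119): 9 bp
  [119,125): 6 bp
  [125,137): 12 bp
  [137,143): 6 bp
  [143,154): 11 bp
  [154,158): 4 bp
  [158,172): 14 bp
  [172,177): 5 bp
  [177,194): 17 bp

[2,2,2,4,4,4,5,6,6,6,6,9,9,11,12,13,14,17,18,21,23]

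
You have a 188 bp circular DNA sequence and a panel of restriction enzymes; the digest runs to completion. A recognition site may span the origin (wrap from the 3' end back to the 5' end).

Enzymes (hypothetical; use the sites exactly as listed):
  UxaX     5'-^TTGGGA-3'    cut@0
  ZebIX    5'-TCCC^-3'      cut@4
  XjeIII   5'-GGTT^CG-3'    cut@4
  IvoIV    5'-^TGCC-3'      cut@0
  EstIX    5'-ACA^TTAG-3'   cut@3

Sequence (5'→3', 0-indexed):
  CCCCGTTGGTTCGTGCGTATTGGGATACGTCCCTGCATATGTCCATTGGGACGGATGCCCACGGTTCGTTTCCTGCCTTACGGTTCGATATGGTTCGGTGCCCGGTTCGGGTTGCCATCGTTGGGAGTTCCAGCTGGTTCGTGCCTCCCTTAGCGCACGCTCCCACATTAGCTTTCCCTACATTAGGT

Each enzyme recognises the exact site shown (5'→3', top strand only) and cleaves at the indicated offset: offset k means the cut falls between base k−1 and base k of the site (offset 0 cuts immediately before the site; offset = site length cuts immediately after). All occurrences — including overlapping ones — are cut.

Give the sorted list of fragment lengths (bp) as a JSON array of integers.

Per-enzyme occurrences:
  UxaX TTGGGA/0: at [19, 45, 120] ⇒ [19, 45, 120]
  ZebIX TCCC/4: at [29, 145, 160, 174, 187] ⇒ [3, 33, 149, 164, 178]
  XjeIII GGTTCG/4: at [7, 62, 81, 91, 103, 135] ⇒ [11, 66, 85, 95, 107, 139]
  IvoIV TGCC/0: at [55, 73, 98, 112, 141] ⇒ [55, 73, 98, 112, 141]
  EstIX ACATTAG/3: at [164, 179] ⇒ [167, 182]

All cut coordinates (distinct, sorted): [3, 11, 19, 33, 45, 55, 66, 73, 85, 95, 98, 107, 112, 120, 139, 141, 149, 164, 167, 178, 182]

Fragment lengths:
  3→11: 8 bp
  11→19: 8 bp
  19→33: 14 bp
  33→45: 12 bp
  45→55: 10 bp
  55→66: 11 bp
  66→73: 7 bp
  73→85: 12 bp
  85→95: 10 bp
  95→98: 3 bp
  98→107: 9 bp
  107→112: 5 bp
  112→120: 8 bp
  120→139: 19 bp
  139→141: 2 bp
  141→149: 8 bp
  149→164: 15 bp
  164→167: 3 bp
  167→178: 11 bp
  178→182: 4 bp
  182→3 (wrap): 188-182+3 = 9 bp

[2,3,3,4,5,7,8,8,8,8,9,9,10,10,11,11,12,12,14,15,19]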